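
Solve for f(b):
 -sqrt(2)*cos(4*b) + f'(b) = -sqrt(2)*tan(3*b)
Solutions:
 f(b) = C1 + sqrt(2)*log(cos(3*b))/3 + sqrt(2)*sin(4*b)/4


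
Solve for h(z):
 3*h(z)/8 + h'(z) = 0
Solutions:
 h(z) = C1*exp(-3*z/8)


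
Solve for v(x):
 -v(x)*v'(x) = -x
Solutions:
 v(x) = -sqrt(C1 + x^2)
 v(x) = sqrt(C1 + x^2)


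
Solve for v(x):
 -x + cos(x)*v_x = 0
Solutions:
 v(x) = C1 + Integral(x/cos(x), x)


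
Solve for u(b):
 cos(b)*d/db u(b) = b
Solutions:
 u(b) = C1 + Integral(b/cos(b), b)


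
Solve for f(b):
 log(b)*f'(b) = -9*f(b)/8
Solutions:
 f(b) = C1*exp(-9*li(b)/8)


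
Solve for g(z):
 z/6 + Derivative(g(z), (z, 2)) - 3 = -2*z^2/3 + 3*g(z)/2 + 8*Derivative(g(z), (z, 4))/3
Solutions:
 g(z) = 4*z^2/9 + z/9 + (C1*sin(sqrt(3)*z*sin(atan(sqrt(15))/2)/2) + C2*cos(sqrt(3)*z*sin(atan(sqrt(15))/2)/2))*exp(-sqrt(3)*z*cos(atan(sqrt(15))/2)/2) + (C3*sin(sqrt(3)*z*sin(atan(sqrt(15))/2)/2) + C4*cos(sqrt(3)*z*sin(atan(sqrt(15))/2)/2))*exp(sqrt(3)*z*cos(atan(sqrt(15))/2)/2) - 38/27


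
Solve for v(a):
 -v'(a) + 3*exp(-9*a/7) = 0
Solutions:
 v(a) = C1 - 7*exp(-9*a/7)/3


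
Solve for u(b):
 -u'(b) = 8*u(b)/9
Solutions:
 u(b) = C1*exp(-8*b/9)


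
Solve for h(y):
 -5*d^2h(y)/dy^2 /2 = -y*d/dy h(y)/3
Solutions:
 h(y) = C1 + C2*erfi(sqrt(15)*y/15)


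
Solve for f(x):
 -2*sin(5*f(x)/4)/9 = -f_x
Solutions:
 -2*x/9 + 2*log(cos(5*f(x)/4) - 1)/5 - 2*log(cos(5*f(x)/4) + 1)/5 = C1


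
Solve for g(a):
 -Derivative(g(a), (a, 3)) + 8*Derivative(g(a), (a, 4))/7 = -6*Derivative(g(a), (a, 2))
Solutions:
 g(a) = C1 + C2*a + (C3*sin(sqrt(1295)*a/16) + C4*cos(sqrt(1295)*a/16))*exp(7*a/16)


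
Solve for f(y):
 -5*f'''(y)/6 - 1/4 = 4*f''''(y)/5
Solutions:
 f(y) = C1 + C2*y + C3*y^2 + C4*exp(-25*y/24) - y^3/20


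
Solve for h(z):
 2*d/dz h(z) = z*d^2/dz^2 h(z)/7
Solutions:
 h(z) = C1 + C2*z^15


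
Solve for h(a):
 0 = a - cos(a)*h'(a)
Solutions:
 h(a) = C1 + Integral(a/cos(a), a)


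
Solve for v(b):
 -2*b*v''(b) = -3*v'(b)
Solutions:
 v(b) = C1 + C2*b^(5/2)


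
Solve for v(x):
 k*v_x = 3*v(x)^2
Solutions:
 v(x) = -k/(C1*k + 3*x)


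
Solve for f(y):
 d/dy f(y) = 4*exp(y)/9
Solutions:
 f(y) = C1 + 4*exp(y)/9


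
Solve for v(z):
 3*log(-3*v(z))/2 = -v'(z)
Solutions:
 2*Integral(1/(log(-_y) + log(3)), (_y, v(z)))/3 = C1 - z


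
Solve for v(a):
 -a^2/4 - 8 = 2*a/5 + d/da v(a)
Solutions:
 v(a) = C1 - a^3/12 - a^2/5 - 8*a


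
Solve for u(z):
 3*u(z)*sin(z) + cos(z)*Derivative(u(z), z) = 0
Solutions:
 u(z) = C1*cos(z)^3


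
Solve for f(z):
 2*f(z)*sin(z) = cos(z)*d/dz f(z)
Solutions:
 f(z) = C1/cos(z)^2


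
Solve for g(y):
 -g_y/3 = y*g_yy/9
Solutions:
 g(y) = C1 + C2/y^2


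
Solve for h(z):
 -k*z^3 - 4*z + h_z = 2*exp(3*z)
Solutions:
 h(z) = C1 + k*z^4/4 + 2*z^2 + 2*exp(3*z)/3


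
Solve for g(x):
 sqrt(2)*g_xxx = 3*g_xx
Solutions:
 g(x) = C1 + C2*x + C3*exp(3*sqrt(2)*x/2)


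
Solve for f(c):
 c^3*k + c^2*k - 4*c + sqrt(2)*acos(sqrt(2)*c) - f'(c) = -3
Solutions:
 f(c) = C1 + c^4*k/4 + c^3*k/3 - 2*c^2 + 3*c + sqrt(2)*(c*acos(sqrt(2)*c) - sqrt(2)*sqrt(1 - 2*c^2)/2)


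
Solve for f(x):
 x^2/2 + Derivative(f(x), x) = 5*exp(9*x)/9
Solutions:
 f(x) = C1 - x^3/6 + 5*exp(9*x)/81


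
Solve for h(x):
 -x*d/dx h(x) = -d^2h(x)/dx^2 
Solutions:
 h(x) = C1 + C2*erfi(sqrt(2)*x/2)


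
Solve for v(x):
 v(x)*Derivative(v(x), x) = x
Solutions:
 v(x) = -sqrt(C1 + x^2)
 v(x) = sqrt(C1 + x^2)


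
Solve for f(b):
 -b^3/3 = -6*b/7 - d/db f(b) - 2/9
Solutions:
 f(b) = C1 + b^4/12 - 3*b^2/7 - 2*b/9


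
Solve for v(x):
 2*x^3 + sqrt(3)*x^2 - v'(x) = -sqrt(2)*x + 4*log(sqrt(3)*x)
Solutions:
 v(x) = C1 + x^4/2 + sqrt(3)*x^3/3 + sqrt(2)*x^2/2 - 4*x*log(x) - x*log(9) + 4*x


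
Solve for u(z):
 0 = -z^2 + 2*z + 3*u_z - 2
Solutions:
 u(z) = C1 + z^3/9 - z^2/3 + 2*z/3


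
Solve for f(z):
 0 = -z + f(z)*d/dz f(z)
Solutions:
 f(z) = -sqrt(C1 + z^2)
 f(z) = sqrt(C1 + z^2)


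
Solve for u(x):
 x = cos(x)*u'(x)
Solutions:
 u(x) = C1 + Integral(x/cos(x), x)


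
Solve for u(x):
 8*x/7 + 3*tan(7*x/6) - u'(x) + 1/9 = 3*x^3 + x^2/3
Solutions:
 u(x) = C1 - 3*x^4/4 - x^3/9 + 4*x^2/7 + x/9 - 18*log(cos(7*x/6))/7


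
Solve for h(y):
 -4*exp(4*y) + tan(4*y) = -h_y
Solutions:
 h(y) = C1 + exp(4*y) + log(cos(4*y))/4


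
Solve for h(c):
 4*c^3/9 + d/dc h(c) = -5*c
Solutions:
 h(c) = C1 - c^4/9 - 5*c^2/2


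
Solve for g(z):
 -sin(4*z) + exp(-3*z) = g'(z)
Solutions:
 g(z) = C1 + cos(4*z)/4 - exp(-3*z)/3


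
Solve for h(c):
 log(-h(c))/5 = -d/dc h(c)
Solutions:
 -li(-h(c)) = C1 - c/5


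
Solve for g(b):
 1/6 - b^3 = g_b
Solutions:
 g(b) = C1 - b^4/4 + b/6


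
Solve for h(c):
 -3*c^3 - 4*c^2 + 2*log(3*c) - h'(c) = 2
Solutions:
 h(c) = C1 - 3*c^4/4 - 4*c^3/3 + 2*c*log(c) - 4*c + 2*c*log(3)


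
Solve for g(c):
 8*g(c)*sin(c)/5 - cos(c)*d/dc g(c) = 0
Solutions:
 g(c) = C1/cos(c)^(8/5)


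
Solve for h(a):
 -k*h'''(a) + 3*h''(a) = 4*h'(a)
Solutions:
 h(a) = C1 + C2*exp(a*(3 - sqrt(9 - 16*k))/(2*k)) + C3*exp(a*(sqrt(9 - 16*k) + 3)/(2*k))


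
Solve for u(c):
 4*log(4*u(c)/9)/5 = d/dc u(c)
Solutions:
 -5*Integral(1/(log(_y) - 2*log(3) + 2*log(2)), (_y, u(c)))/4 = C1 - c


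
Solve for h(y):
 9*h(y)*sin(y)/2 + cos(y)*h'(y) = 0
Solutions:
 h(y) = C1*cos(y)^(9/2)


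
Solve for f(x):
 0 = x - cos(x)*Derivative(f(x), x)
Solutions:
 f(x) = C1 + Integral(x/cos(x), x)


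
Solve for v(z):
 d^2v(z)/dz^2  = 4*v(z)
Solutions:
 v(z) = C1*exp(-2*z) + C2*exp(2*z)


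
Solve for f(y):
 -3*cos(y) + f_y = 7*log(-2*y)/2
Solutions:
 f(y) = C1 + 7*y*log(-y)/2 - 7*y/2 + 7*y*log(2)/2 + 3*sin(y)


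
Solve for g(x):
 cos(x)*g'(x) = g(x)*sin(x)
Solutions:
 g(x) = C1/cos(x)


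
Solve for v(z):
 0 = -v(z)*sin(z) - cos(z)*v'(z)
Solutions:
 v(z) = C1*cos(z)


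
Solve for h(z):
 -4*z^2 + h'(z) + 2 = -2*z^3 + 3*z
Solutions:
 h(z) = C1 - z^4/2 + 4*z^3/3 + 3*z^2/2 - 2*z


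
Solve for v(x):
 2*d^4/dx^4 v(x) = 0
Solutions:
 v(x) = C1 + C2*x + C3*x^2 + C4*x^3


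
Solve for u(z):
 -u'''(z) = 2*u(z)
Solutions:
 u(z) = C3*exp(-2^(1/3)*z) + (C1*sin(2^(1/3)*sqrt(3)*z/2) + C2*cos(2^(1/3)*sqrt(3)*z/2))*exp(2^(1/3)*z/2)


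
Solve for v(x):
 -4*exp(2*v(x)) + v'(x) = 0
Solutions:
 v(x) = log(-sqrt(-1/(C1 + 4*x))) - log(2)/2
 v(x) = log(-1/(C1 + 4*x))/2 - log(2)/2


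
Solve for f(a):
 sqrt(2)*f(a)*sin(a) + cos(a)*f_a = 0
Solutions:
 f(a) = C1*cos(a)^(sqrt(2))


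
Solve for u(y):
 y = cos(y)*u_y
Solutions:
 u(y) = C1 + Integral(y/cos(y), y)


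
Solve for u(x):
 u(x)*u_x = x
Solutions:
 u(x) = -sqrt(C1 + x^2)
 u(x) = sqrt(C1 + x^2)


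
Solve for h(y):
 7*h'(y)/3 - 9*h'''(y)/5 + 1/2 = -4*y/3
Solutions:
 h(y) = C1 + C2*exp(-sqrt(105)*y/9) + C3*exp(sqrt(105)*y/9) - 2*y^2/7 - 3*y/14


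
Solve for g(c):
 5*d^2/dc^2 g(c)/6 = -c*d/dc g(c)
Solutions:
 g(c) = C1 + C2*erf(sqrt(15)*c/5)


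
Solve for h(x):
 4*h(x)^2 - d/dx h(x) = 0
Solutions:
 h(x) = -1/(C1 + 4*x)


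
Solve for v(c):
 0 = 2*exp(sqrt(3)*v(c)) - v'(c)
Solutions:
 v(c) = sqrt(3)*(2*log(-1/(C1 + 2*c)) - log(3))/6


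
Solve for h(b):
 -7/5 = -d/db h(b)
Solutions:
 h(b) = C1 + 7*b/5


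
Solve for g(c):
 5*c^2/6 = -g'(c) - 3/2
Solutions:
 g(c) = C1 - 5*c^3/18 - 3*c/2


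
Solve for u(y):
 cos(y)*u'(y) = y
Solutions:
 u(y) = C1 + Integral(y/cos(y), y)


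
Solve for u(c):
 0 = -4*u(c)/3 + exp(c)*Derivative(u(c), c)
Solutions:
 u(c) = C1*exp(-4*exp(-c)/3)


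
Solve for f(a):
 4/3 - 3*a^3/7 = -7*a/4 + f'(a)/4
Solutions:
 f(a) = C1 - 3*a^4/7 + 7*a^2/2 + 16*a/3


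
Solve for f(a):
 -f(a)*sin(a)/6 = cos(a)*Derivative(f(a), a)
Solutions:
 f(a) = C1*cos(a)^(1/6)


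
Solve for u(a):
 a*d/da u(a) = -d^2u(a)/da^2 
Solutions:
 u(a) = C1 + C2*erf(sqrt(2)*a/2)


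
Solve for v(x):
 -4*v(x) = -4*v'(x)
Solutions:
 v(x) = C1*exp(x)


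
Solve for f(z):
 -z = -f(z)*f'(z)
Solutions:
 f(z) = -sqrt(C1 + z^2)
 f(z) = sqrt(C1 + z^2)


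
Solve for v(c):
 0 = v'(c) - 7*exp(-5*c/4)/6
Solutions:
 v(c) = C1 - 14*exp(-5*c/4)/15


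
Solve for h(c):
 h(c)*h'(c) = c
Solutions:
 h(c) = -sqrt(C1 + c^2)
 h(c) = sqrt(C1 + c^2)


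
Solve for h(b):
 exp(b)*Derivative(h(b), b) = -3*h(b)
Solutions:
 h(b) = C1*exp(3*exp(-b))


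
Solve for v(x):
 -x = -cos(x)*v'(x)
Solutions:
 v(x) = C1 + Integral(x/cos(x), x)


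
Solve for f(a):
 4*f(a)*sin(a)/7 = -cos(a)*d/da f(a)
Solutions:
 f(a) = C1*cos(a)^(4/7)


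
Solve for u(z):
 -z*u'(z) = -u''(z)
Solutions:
 u(z) = C1 + C2*erfi(sqrt(2)*z/2)


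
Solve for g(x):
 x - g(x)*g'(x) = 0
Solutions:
 g(x) = -sqrt(C1 + x^2)
 g(x) = sqrt(C1 + x^2)


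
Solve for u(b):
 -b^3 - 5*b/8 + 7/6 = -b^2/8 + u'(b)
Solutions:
 u(b) = C1 - b^4/4 + b^3/24 - 5*b^2/16 + 7*b/6


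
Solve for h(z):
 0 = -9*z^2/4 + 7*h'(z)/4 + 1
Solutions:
 h(z) = C1 + 3*z^3/7 - 4*z/7


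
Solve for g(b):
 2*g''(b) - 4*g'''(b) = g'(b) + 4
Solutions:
 g(b) = C1 - 4*b + (C2*sin(sqrt(3)*b/4) + C3*cos(sqrt(3)*b/4))*exp(b/4)


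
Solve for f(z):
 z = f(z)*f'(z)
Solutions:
 f(z) = -sqrt(C1 + z^2)
 f(z) = sqrt(C1 + z^2)


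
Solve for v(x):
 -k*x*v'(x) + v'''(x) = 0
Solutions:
 v(x) = C1 + Integral(C2*airyai(k^(1/3)*x) + C3*airybi(k^(1/3)*x), x)


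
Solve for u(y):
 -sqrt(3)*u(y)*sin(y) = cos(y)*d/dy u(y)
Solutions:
 u(y) = C1*cos(y)^(sqrt(3))


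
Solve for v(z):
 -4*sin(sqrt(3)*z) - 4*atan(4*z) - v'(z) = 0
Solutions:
 v(z) = C1 - 4*z*atan(4*z) + log(16*z^2 + 1)/2 + 4*sqrt(3)*cos(sqrt(3)*z)/3


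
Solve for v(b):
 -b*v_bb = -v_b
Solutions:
 v(b) = C1 + C2*b^2


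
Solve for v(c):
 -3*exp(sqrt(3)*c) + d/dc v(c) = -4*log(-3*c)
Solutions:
 v(c) = C1 - 4*c*log(-c) + 4*c*(1 - log(3)) + sqrt(3)*exp(sqrt(3)*c)


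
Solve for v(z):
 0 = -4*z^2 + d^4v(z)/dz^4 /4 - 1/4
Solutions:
 v(z) = C1 + C2*z + C3*z^2 + C4*z^3 + 2*z^6/45 + z^4/24


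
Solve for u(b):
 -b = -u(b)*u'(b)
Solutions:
 u(b) = -sqrt(C1 + b^2)
 u(b) = sqrt(C1 + b^2)


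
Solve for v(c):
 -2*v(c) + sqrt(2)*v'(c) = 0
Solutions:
 v(c) = C1*exp(sqrt(2)*c)


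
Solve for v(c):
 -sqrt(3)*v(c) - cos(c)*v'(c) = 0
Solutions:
 v(c) = C1*(sin(c) - 1)^(sqrt(3)/2)/(sin(c) + 1)^(sqrt(3)/2)


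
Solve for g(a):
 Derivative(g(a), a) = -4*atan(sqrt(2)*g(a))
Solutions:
 Integral(1/atan(sqrt(2)*_y), (_y, g(a))) = C1 - 4*a


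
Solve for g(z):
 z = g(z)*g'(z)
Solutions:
 g(z) = -sqrt(C1 + z^2)
 g(z) = sqrt(C1 + z^2)


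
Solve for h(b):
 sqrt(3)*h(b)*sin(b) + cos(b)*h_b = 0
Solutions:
 h(b) = C1*cos(b)^(sqrt(3))


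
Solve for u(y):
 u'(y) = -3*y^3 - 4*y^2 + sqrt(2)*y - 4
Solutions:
 u(y) = C1 - 3*y^4/4 - 4*y^3/3 + sqrt(2)*y^2/2 - 4*y


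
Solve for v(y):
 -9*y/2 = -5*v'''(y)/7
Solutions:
 v(y) = C1 + C2*y + C3*y^2 + 21*y^4/80


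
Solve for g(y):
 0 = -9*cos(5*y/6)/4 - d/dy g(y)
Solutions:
 g(y) = C1 - 27*sin(5*y/6)/10


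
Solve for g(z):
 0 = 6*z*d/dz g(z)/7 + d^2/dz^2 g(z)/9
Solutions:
 g(z) = C1 + C2*erf(3*sqrt(21)*z/7)


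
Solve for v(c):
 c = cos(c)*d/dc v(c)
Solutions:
 v(c) = C1 + Integral(c/cos(c), c)


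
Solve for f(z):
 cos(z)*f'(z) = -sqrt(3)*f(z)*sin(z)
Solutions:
 f(z) = C1*cos(z)^(sqrt(3))


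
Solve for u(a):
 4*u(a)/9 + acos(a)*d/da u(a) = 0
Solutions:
 u(a) = C1*exp(-4*Integral(1/acos(a), a)/9)


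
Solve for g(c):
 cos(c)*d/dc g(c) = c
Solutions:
 g(c) = C1 + Integral(c/cos(c), c)


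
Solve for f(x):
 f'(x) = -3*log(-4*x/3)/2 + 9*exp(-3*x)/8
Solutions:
 f(x) = C1 - 3*x*log(-x)/2 + x*(-3*log(2) + 3/2 + 3*log(3)/2) - 3*exp(-3*x)/8


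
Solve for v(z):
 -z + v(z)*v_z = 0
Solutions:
 v(z) = -sqrt(C1 + z^2)
 v(z) = sqrt(C1 + z^2)


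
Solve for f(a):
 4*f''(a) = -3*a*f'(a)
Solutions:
 f(a) = C1 + C2*erf(sqrt(6)*a/4)


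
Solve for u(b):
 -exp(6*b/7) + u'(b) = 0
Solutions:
 u(b) = C1 + 7*exp(6*b/7)/6


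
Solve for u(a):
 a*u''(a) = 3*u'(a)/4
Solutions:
 u(a) = C1 + C2*a^(7/4)


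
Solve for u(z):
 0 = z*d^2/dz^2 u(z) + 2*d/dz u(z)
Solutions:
 u(z) = C1 + C2/z


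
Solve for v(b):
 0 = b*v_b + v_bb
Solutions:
 v(b) = C1 + C2*erf(sqrt(2)*b/2)


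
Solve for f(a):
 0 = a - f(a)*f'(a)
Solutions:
 f(a) = -sqrt(C1 + a^2)
 f(a) = sqrt(C1 + a^2)


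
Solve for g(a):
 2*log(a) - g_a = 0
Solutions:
 g(a) = C1 + 2*a*log(a) - 2*a


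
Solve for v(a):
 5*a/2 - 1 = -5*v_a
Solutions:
 v(a) = C1 - a^2/4 + a/5


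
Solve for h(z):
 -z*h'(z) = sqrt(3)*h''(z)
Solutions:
 h(z) = C1 + C2*erf(sqrt(2)*3^(3/4)*z/6)


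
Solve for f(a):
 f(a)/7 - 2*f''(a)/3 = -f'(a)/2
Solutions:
 f(a) = C1*exp(a*(21 - sqrt(1113))/56) + C2*exp(a*(21 + sqrt(1113))/56)


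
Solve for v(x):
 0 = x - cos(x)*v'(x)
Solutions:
 v(x) = C1 + Integral(x/cos(x), x)


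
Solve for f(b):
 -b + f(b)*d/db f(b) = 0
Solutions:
 f(b) = -sqrt(C1 + b^2)
 f(b) = sqrt(C1 + b^2)


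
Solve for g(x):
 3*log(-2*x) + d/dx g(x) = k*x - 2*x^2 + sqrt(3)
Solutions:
 g(x) = C1 + k*x^2/2 - 2*x^3/3 - 3*x*log(-x) + x*(-3*log(2) + sqrt(3) + 3)


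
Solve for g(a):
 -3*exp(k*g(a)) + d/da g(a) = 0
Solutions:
 g(a) = Piecewise((log(-1/(C1*k + 3*a*k))/k, Ne(k, 0)), (nan, True))
 g(a) = Piecewise((C1 + 3*a, Eq(k, 0)), (nan, True))


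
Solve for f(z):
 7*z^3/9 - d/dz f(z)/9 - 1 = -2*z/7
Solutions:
 f(z) = C1 + 7*z^4/4 + 9*z^2/7 - 9*z


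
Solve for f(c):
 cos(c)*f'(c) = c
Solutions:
 f(c) = C1 + Integral(c/cos(c), c)


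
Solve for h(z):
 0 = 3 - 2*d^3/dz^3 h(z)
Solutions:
 h(z) = C1 + C2*z + C3*z^2 + z^3/4


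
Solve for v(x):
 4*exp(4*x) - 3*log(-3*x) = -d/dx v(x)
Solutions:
 v(x) = C1 + 3*x*log(-x) + 3*x*(-1 + log(3)) - exp(4*x)


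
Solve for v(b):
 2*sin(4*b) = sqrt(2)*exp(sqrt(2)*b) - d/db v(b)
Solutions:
 v(b) = C1 + exp(sqrt(2)*b) + cos(4*b)/2


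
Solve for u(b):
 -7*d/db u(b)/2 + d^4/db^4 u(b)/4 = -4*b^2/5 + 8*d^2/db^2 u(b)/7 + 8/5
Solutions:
 u(b) = C1 + C2*exp(-b*(32/(sqrt(8841441)/441 + 7)^(1/3) + 21*(sqrt(8841441)/441 + 7)^(1/3))/42)*sin(sqrt(3)*b*(-21*(sqrt(8841441)/441 + 7)^(1/3) + 32/(sqrt(8841441)/441 + 7)^(1/3))/42) + C3*exp(-b*(32/(sqrt(8841441)/441 + 7)^(1/3) + 21*(sqrt(8841441)/441 + 7)^(1/3))/42)*cos(sqrt(3)*b*(-21*(sqrt(8841441)/441 + 7)^(1/3) + 32/(sqrt(8841441)/441 + 7)^(1/3))/42) + C4*exp(b*(32/(21*(sqrt(8841441)/441 + 7)^(1/3)) + (sqrt(8841441)/441 + 7)^(1/3))) + 8*b^3/105 - 128*b^2/1715 - 6864*b/16807


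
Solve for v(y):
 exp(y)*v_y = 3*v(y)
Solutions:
 v(y) = C1*exp(-3*exp(-y))


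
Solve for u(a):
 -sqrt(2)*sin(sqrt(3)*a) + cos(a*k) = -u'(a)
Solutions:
 u(a) = C1 - sqrt(6)*cos(sqrt(3)*a)/3 - sin(a*k)/k


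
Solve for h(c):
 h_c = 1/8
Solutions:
 h(c) = C1 + c/8


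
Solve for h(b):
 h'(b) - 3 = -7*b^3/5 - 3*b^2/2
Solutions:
 h(b) = C1 - 7*b^4/20 - b^3/2 + 3*b


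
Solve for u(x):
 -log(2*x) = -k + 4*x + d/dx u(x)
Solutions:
 u(x) = C1 + k*x - 2*x^2 - x*log(x) - x*log(2) + x


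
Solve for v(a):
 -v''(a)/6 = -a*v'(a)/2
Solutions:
 v(a) = C1 + C2*erfi(sqrt(6)*a/2)


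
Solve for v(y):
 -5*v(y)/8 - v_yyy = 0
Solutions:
 v(y) = C3*exp(-5^(1/3)*y/2) + (C1*sin(sqrt(3)*5^(1/3)*y/4) + C2*cos(sqrt(3)*5^(1/3)*y/4))*exp(5^(1/3)*y/4)


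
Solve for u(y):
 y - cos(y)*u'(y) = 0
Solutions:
 u(y) = C1 + Integral(y/cos(y), y)


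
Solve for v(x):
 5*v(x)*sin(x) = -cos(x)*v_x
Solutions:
 v(x) = C1*cos(x)^5


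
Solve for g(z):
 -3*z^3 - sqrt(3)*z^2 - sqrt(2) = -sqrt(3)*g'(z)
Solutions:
 g(z) = C1 + sqrt(3)*z^4/4 + z^3/3 + sqrt(6)*z/3


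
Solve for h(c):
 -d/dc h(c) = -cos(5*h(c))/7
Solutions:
 -c/7 - log(sin(5*h(c)) - 1)/10 + log(sin(5*h(c)) + 1)/10 = C1


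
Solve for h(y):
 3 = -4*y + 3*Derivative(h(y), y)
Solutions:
 h(y) = C1 + 2*y^2/3 + y


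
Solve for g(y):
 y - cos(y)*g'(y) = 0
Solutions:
 g(y) = C1 + Integral(y/cos(y), y)


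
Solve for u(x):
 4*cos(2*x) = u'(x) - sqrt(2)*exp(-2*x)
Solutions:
 u(x) = C1 + 2*sin(2*x) - sqrt(2)*exp(-2*x)/2


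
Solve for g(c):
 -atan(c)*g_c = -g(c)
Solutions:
 g(c) = C1*exp(Integral(1/atan(c), c))


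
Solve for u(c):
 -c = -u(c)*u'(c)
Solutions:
 u(c) = -sqrt(C1 + c^2)
 u(c) = sqrt(C1 + c^2)


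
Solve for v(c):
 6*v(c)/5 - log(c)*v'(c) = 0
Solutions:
 v(c) = C1*exp(6*li(c)/5)


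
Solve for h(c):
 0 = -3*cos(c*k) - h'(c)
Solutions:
 h(c) = C1 - 3*sin(c*k)/k


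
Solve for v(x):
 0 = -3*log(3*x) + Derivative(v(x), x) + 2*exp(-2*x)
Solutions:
 v(x) = C1 + 3*x*log(x) + 3*x*(-1 + log(3)) + exp(-2*x)


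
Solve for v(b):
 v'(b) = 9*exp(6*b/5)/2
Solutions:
 v(b) = C1 + 15*exp(6*b/5)/4


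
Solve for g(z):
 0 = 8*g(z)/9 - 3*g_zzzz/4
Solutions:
 g(z) = C1*exp(-2*6^(1/4)*z/3) + C2*exp(2*6^(1/4)*z/3) + C3*sin(2*6^(1/4)*z/3) + C4*cos(2*6^(1/4)*z/3)


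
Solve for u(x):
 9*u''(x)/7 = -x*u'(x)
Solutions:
 u(x) = C1 + C2*erf(sqrt(14)*x/6)


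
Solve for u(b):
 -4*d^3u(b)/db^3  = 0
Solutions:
 u(b) = C1 + C2*b + C3*b^2


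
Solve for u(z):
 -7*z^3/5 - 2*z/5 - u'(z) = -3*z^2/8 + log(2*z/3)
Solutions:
 u(z) = C1 - 7*z^4/20 + z^3/8 - z^2/5 - z*log(z) + z*log(3/2) + z


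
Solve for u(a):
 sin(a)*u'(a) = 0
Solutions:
 u(a) = C1


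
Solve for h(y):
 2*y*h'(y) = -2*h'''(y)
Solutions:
 h(y) = C1 + Integral(C2*airyai(-y) + C3*airybi(-y), y)


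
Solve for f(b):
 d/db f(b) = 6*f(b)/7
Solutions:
 f(b) = C1*exp(6*b/7)


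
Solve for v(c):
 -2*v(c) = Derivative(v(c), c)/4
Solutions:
 v(c) = C1*exp(-8*c)


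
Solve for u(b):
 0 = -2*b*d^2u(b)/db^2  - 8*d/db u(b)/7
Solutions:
 u(b) = C1 + C2*b^(3/7)


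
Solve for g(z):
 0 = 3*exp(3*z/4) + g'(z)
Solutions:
 g(z) = C1 - 4*exp(3*z/4)


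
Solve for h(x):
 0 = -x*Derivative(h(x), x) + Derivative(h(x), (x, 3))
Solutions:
 h(x) = C1 + Integral(C2*airyai(x) + C3*airybi(x), x)


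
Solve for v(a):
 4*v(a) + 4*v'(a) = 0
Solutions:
 v(a) = C1*exp(-a)


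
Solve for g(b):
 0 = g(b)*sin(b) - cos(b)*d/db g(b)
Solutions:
 g(b) = C1/cos(b)


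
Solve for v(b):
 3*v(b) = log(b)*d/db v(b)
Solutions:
 v(b) = C1*exp(3*li(b))


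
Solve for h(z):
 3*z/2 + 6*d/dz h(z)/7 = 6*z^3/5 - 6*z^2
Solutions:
 h(z) = C1 + 7*z^4/20 - 7*z^3/3 - 7*z^2/8


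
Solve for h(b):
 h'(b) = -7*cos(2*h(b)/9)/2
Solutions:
 7*b/2 - 9*log(sin(2*h(b)/9) - 1)/4 + 9*log(sin(2*h(b)/9) + 1)/4 = C1


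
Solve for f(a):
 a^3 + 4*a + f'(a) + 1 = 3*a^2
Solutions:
 f(a) = C1 - a^4/4 + a^3 - 2*a^2 - a


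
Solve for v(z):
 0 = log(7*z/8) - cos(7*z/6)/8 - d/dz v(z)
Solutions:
 v(z) = C1 + z*log(z) - 3*z*log(2) - z + z*log(7) - 3*sin(7*z/6)/28


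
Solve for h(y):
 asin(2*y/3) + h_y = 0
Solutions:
 h(y) = C1 - y*asin(2*y/3) - sqrt(9 - 4*y^2)/2


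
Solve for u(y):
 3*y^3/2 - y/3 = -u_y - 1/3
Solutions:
 u(y) = C1 - 3*y^4/8 + y^2/6 - y/3


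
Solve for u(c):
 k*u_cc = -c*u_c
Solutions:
 u(c) = C1 + C2*sqrt(k)*erf(sqrt(2)*c*sqrt(1/k)/2)


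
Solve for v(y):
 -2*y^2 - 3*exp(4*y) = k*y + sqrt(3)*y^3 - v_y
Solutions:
 v(y) = C1 + k*y^2/2 + sqrt(3)*y^4/4 + 2*y^3/3 + 3*exp(4*y)/4


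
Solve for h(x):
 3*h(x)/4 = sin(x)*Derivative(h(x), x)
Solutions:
 h(x) = C1*(cos(x) - 1)^(3/8)/(cos(x) + 1)^(3/8)


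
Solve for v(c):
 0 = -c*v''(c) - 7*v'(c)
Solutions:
 v(c) = C1 + C2/c^6


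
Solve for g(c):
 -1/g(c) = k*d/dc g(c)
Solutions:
 g(c) = -sqrt(C1 - 2*c/k)
 g(c) = sqrt(C1 - 2*c/k)


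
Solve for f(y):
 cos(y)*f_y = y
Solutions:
 f(y) = C1 + Integral(y/cos(y), y)


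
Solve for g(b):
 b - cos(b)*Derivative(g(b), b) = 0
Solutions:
 g(b) = C1 + Integral(b/cos(b), b)


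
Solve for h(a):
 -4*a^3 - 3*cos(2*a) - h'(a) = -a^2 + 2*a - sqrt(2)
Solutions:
 h(a) = C1 - a^4 + a^3/3 - a^2 + sqrt(2)*a - 3*sin(2*a)/2


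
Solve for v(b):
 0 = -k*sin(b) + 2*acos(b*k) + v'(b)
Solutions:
 v(b) = C1 - k*cos(b) - 2*Piecewise((b*acos(b*k) - sqrt(-b^2*k^2 + 1)/k, Ne(k, 0)), (pi*b/2, True))


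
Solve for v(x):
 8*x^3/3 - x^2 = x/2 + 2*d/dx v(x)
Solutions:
 v(x) = C1 + x^4/3 - x^3/6 - x^2/8


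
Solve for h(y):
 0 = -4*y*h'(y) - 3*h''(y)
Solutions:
 h(y) = C1 + C2*erf(sqrt(6)*y/3)


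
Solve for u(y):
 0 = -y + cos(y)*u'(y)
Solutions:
 u(y) = C1 + Integral(y/cos(y), y)


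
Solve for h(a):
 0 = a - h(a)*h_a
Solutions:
 h(a) = -sqrt(C1 + a^2)
 h(a) = sqrt(C1 + a^2)


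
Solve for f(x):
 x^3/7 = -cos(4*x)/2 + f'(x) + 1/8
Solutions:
 f(x) = C1 + x^4/28 - x/8 + sin(4*x)/8


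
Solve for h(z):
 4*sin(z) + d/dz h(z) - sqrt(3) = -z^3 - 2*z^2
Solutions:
 h(z) = C1 - z^4/4 - 2*z^3/3 + sqrt(3)*z + 4*cos(z)


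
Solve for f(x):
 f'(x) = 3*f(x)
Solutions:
 f(x) = C1*exp(3*x)


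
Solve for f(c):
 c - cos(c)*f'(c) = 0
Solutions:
 f(c) = C1 + Integral(c/cos(c), c)


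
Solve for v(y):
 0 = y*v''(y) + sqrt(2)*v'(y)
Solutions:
 v(y) = C1 + C2*y^(1 - sqrt(2))


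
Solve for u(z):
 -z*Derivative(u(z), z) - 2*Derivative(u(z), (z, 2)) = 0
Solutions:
 u(z) = C1 + C2*erf(z/2)


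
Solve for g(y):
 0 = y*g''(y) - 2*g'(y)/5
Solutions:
 g(y) = C1 + C2*y^(7/5)


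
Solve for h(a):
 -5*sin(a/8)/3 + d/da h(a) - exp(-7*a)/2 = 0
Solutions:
 h(a) = C1 - 40*cos(a/8)/3 - exp(-7*a)/14


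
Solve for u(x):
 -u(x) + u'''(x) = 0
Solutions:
 u(x) = C3*exp(x) + (C1*sin(sqrt(3)*x/2) + C2*cos(sqrt(3)*x/2))*exp(-x/2)


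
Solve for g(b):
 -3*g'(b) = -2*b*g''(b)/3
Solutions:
 g(b) = C1 + C2*b^(11/2)


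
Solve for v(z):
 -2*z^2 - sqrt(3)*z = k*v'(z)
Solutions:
 v(z) = C1 - 2*z^3/(3*k) - sqrt(3)*z^2/(2*k)


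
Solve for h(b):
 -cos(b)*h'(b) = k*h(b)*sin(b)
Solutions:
 h(b) = C1*exp(k*log(cos(b)))


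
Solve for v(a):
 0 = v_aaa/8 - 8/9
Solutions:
 v(a) = C1 + C2*a + C3*a^2 + 32*a^3/27


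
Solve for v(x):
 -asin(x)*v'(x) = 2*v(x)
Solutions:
 v(x) = C1*exp(-2*Integral(1/asin(x), x))


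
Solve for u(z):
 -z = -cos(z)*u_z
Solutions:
 u(z) = C1 + Integral(z/cos(z), z)


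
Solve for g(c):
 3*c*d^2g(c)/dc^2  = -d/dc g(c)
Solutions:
 g(c) = C1 + C2*c^(2/3)


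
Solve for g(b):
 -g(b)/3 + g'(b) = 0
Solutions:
 g(b) = C1*exp(b/3)


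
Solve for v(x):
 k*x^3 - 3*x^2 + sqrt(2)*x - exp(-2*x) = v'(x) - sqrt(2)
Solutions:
 v(x) = C1 + k*x^4/4 - x^3 + sqrt(2)*x^2/2 + sqrt(2)*x + exp(-2*x)/2


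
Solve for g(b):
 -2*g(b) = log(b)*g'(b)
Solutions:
 g(b) = C1*exp(-2*li(b))


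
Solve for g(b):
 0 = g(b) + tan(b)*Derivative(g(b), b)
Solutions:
 g(b) = C1/sin(b)


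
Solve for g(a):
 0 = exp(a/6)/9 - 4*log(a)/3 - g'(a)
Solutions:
 g(a) = C1 - 4*a*log(a)/3 + 4*a/3 + 2*exp(a/6)/3


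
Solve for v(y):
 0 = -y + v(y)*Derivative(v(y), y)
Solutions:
 v(y) = -sqrt(C1 + y^2)
 v(y) = sqrt(C1 + y^2)


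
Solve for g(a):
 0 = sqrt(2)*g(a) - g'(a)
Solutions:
 g(a) = C1*exp(sqrt(2)*a)


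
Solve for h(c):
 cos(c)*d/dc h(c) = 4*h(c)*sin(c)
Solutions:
 h(c) = C1/cos(c)^4


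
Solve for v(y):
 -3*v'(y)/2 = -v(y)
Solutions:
 v(y) = C1*exp(2*y/3)


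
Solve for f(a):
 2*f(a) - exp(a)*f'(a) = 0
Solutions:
 f(a) = C1*exp(-2*exp(-a))


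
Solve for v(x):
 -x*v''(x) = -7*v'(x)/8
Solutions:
 v(x) = C1 + C2*x^(15/8)


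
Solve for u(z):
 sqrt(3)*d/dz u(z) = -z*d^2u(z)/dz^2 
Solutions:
 u(z) = C1 + C2*z^(1 - sqrt(3))


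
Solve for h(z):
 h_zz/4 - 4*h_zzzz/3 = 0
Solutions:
 h(z) = C1 + C2*z + C3*exp(-sqrt(3)*z/4) + C4*exp(sqrt(3)*z/4)


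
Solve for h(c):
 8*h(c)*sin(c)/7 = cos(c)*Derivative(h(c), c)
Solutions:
 h(c) = C1/cos(c)^(8/7)


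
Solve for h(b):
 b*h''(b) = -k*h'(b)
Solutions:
 h(b) = C1 + b^(1 - re(k))*(C2*sin(log(b)*Abs(im(k))) + C3*cos(log(b)*im(k)))


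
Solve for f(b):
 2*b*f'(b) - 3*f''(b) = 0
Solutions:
 f(b) = C1 + C2*erfi(sqrt(3)*b/3)


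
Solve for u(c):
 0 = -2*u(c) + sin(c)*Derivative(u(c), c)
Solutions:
 u(c) = C1*(cos(c) - 1)/(cos(c) + 1)


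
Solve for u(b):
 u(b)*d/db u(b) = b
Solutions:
 u(b) = -sqrt(C1 + b^2)
 u(b) = sqrt(C1 + b^2)


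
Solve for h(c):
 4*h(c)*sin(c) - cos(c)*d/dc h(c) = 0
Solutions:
 h(c) = C1/cos(c)^4


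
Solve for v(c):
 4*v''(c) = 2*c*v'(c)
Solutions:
 v(c) = C1 + C2*erfi(c/2)


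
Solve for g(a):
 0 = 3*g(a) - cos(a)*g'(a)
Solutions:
 g(a) = C1*(sin(a) + 1)^(3/2)/(sin(a) - 1)^(3/2)


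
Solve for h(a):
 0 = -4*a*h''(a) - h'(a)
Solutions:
 h(a) = C1 + C2*a^(3/4)


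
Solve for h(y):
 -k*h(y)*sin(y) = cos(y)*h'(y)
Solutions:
 h(y) = C1*exp(k*log(cos(y)))


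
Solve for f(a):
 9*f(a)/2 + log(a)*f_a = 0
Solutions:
 f(a) = C1*exp(-9*li(a)/2)


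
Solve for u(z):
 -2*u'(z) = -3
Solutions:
 u(z) = C1 + 3*z/2


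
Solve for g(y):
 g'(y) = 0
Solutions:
 g(y) = C1


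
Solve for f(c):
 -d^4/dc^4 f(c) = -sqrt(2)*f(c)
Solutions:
 f(c) = C1*exp(-2^(1/8)*c) + C2*exp(2^(1/8)*c) + C3*sin(2^(1/8)*c) + C4*cos(2^(1/8)*c)


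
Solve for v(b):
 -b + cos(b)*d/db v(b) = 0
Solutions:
 v(b) = C1 + Integral(b/cos(b), b)


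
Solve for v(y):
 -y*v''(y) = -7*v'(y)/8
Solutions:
 v(y) = C1 + C2*y^(15/8)


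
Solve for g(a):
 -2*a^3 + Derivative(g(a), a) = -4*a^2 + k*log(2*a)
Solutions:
 g(a) = C1 + a^4/2 - 4*a^3/3 + a*k*log(a) - a*k + a*k*log(2)


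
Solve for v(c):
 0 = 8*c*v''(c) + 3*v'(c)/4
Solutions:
 v(c) = C1 + C2*c^(29/32)


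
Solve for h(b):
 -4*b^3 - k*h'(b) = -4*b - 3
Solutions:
 h(b) = C1 - b^4/k + 2*b^2/k + 3*b/k


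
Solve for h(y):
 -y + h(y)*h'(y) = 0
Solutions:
 h(y) = -sqrt(C1 + y^2)
 h(y) = sqrt(C1 + y^2)


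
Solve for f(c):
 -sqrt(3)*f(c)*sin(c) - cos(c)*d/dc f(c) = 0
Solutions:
 f(c) = C1*cos(c)^(sqrt(3))


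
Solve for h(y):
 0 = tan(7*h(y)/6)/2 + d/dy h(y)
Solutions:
 h(y) = -6*asin(C1*exp(-7*y/12))/7 + 6*pi/7
 h(y) = 6*asin(C1*exp(-7*y/12))/7


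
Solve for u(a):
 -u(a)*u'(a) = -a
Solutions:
 u(a) = -sqrt(C1 + a^2)
 u(a) = sqrt(C1 + a^2)


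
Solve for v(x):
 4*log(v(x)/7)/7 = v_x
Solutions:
 7*Integral(1/(-log(_y) + log(7)), (_y, v(x)))/4 = C1 - x


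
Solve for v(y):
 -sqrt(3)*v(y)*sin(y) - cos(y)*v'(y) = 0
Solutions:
 v(y) = C1*cos(y)^(sqrt(3))


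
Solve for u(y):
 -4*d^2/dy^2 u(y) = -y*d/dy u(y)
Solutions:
 u(y) = C1 + C2*erfi(sqrt(2)*y/4)


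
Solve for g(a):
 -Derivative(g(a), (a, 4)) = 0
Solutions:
 g(a) = C1 + C2*a + C3*a^2 + C4*a^3


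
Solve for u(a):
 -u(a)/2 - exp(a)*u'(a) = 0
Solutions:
 u(a) = C1*exp(exp(-a)/2)


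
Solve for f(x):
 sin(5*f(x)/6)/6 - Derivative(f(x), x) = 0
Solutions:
 -x/6 + 3*log(cos(5*f(x)/6) - 1)/5 - 3*log(cos(5*f(x)/6) + 1)/5 = C1


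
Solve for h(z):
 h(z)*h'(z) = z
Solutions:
 h(z) = -sqrt(C1 + z^2)
 h(z) = sqrt(C1 + z^2)


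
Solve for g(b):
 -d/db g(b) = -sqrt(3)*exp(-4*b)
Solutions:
 g(b) = C1 - sqrt(3)*exp(-4*b)/4


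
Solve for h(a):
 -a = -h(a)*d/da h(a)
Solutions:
 h(a) = -sqrt(C1 + a^2)
 h(a) = sqrt(C1 + a^2)


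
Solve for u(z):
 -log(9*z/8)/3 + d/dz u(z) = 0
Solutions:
 u(z) = C1 + z*log(z)/3 - z*log(2) - z/3 + 2*z*log(3)/3


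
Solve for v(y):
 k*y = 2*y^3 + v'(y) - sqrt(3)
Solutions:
 v(y) = C1 + k*y^2/2 - y^4/2 + sqrt(3)*y


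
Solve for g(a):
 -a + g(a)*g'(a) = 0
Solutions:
 g(a) = -sqrt(C1 + a^2)
 g(a) = sqrt(C1 + a^2)


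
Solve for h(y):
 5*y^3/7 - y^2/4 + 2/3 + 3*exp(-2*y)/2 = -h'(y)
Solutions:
 h(y) = C1 - 5*y^4/28 + y^3/12 - 2*y/3 + 3*exp(-2*y)/4


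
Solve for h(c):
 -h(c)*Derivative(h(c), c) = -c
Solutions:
 h(c) = -sqrt(C1 + c^2)
 h(c) = sqrt(C1 + c^2)


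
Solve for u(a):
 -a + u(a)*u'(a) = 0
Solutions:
 u(a) = -sqrt(C1 + a^2)
 u(a) = sqrt(C1 + a^2)


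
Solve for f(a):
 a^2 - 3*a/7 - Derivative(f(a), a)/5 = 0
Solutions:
 f(a) = C1 + 5*a^3/3 - 15*a^2/14


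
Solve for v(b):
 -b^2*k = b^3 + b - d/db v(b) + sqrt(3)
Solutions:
 v(b) = C1 + b^4/4 + b^3*k/3 + b^2/2 + sqrt(3)*b


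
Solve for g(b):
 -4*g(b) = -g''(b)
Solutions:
 g(b) = C1*exp(-2*b) + C2*exp(2*b)


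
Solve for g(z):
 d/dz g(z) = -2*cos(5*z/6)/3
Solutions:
 g(z) = C1 - 4*sin(5*z/6)/5


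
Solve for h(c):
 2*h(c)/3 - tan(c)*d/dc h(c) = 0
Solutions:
 h(c) = C1*sin(c)^(2/3)


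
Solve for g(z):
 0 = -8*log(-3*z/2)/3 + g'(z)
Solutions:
 g(z) = C1 + 8*z*log(-z)/3 + 8*z*(-1 - log(2) + log(3))/3


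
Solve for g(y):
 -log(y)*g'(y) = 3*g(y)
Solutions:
 g(y) = C1*exp(-3*li(y))


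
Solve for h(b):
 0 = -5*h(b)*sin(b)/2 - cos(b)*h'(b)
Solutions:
 h(b) = C1*cos(b)^(5/2)


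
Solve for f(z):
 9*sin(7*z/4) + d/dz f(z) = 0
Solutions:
 f(z) = C1 + 36*cos(7*z/4)/7


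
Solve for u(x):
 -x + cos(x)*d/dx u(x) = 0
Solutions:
 u(x) = C1 + Integral(x/cos(x), x)


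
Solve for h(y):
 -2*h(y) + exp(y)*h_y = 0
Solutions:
 h(y) = C1*exp(-2*exp(-y))


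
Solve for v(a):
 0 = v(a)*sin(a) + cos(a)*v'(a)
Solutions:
 v(a) = C1*cos(a)


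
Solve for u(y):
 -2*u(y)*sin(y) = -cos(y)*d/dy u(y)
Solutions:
 u(y) = C1/cos(y)^2


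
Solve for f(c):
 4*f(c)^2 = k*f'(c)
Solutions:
 f(c) = -k/(C1*k + 4*c)


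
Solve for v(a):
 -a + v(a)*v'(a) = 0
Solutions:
 v(a) = -sqrt(C1 + a^2)
 v(a) = sqrt(C1 + a^2)


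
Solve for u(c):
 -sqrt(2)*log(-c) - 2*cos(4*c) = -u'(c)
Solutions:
 u(c) = C1 + sqrt(2)*c*(log(-c) - 1) + sin(4*c)/2


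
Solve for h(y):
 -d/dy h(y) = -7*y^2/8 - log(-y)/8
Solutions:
 h(y) = C1 + 7*y^3/24 + y*log(-y)/8 - y/8


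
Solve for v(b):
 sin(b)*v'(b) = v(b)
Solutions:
 v(b) = C1*sqrt(cos(b) - 1)/sqrt(cos(b) + 1)


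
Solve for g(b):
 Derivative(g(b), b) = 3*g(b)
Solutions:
 g(b) = C1*exp(3*b)


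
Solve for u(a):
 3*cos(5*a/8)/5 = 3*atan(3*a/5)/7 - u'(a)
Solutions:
 u(a) = C1 + 3*a*atan(3*a/5)/7 - 5*log(9*a^2 + 25)/14 - 24*sin(5*a/8)/25


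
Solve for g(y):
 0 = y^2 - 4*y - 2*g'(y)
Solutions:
 g(y) = C1 + y^3/6 - y^2


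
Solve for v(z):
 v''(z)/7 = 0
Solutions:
 v(z) = C1 + C2*z


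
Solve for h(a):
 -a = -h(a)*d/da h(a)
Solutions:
 h(a) = -sqrt(C1 + a^2)
 h(a) = sqrt(C1 + a^2)


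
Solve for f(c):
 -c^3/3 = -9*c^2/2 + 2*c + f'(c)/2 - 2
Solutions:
 f(c) = C1 - c^4/6 + 3*c^3 - 2*c^2 + 4*c


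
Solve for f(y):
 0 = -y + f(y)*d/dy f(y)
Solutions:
 f(y) = -sqrt(C1 + y^2)
 f(y) = sqrt(C1 + y^2)


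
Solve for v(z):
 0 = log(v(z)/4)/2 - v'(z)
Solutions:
 2*Integral(1/(-log(_y) + 2*log(2)), (_y, v(z))) = C1 - z


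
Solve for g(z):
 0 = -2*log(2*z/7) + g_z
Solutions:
 g(z) = C1 + 2*z*log(z) + z*log(4/49) - 2*z


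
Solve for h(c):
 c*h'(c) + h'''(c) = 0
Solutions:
 h(c) = C1 + Integral(C2*airyai(-c) + C3*airybi(-c), c)


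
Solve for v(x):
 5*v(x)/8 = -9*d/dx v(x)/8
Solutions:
 v(x) = C1*exp(-5*x/9)


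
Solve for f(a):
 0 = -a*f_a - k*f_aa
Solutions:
 f(a) = C1 + C2*sqrt(k)*erf(sqrt(2)*a*sqrt(1/k)/2)


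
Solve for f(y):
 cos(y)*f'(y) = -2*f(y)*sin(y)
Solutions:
 f(y) = C1*cos(y)^2


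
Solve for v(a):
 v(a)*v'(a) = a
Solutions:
 v(a) = -sqrt(C1 + a^2)
 v(a) = sqrt(C1 + a^2)


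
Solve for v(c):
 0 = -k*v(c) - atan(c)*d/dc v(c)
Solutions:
 v(c) = C1*exp(-k*Integral(1/atan(c), c))


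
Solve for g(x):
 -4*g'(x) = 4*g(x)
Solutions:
 g(x) = C1*exp(-x)


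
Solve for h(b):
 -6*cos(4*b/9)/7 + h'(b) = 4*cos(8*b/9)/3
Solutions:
 h(b) = C1 + 27*sin(4*b/9)/14 + 3*sin(8*b/9)/2


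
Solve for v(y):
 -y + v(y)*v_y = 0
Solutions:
 v(y) = -sqrt(C1 + y^2)
 v(y) = sqrt(C1 + y^2)


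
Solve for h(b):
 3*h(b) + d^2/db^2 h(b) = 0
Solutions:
 h(b) = C1*sin(sqrt(3)*b) + C2*cos(sqrt(3)*b)


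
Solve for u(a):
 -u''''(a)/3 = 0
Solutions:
 u(a) = C1 + C2*a + C3*a^2 + C4*a^3


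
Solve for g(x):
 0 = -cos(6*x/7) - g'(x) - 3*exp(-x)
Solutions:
 g(x) = C1 - 7*sin(6*x/7)/6 + 3*exp(-x)


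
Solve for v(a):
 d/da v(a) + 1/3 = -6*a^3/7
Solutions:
 v(a) = C1 - 3*a^4/14 - a/3


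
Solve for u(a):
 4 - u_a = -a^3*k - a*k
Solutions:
 u(a) = C1 + a^4*k/4 + a^2*k/2 + 4*a


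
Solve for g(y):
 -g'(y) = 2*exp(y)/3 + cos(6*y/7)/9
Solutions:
 g(y) = C1 - 2*exp(y)/3 - 7*sin(6*y/7)/54


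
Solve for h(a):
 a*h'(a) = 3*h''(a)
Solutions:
 h(a) = C1 + C2*erfi(sqrt(6)*a/6)


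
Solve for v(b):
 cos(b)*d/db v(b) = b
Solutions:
 v(b) = C1 + Integral(b/cos(b), b)


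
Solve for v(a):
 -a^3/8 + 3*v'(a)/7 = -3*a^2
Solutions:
 v(a) = C1 + 7*a^4/96 - 7*a^3/3


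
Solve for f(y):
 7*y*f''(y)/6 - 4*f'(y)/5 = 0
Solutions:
 f(y) = C1 + C2*y^(59/35)


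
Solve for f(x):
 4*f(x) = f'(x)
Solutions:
 f(x) = C1*exp(4*x)


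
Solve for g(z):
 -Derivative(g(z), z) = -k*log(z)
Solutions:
 g(z) = C1 + k*z*log(z) - k*z


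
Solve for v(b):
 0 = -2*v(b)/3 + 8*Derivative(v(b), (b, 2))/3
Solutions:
 v(b) = C1*exp(-b/2) + C2*exp(b/2)


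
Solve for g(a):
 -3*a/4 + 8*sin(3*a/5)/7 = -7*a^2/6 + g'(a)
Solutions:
 g(a) = C1 + 7*a^3/18 - 3*a^2/8 - 40*cos(3*a/5)/21


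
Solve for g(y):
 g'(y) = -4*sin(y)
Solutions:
 g(y) = C1 + 4*cos(y)


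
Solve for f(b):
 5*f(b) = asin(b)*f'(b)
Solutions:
 f(b) = C1*exp(5*Integral(1/asin(b), b))


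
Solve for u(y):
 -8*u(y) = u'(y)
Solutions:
 u(y) = C1*exp(-8*y)


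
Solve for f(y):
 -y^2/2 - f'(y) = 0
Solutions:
 f(y) = C1 - y^3/6


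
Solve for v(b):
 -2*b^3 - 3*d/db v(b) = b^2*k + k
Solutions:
 v(b) = C1 - b^4/6 - b^3*k/9 - b*k/3


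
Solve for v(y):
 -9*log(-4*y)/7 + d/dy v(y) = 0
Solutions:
 v(y) = C1 + 9*y*log(-y)/7 + 9*y*(-1 + 2*log(2))/7


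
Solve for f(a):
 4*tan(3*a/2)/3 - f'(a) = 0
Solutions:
 f(a) = C1 - 8*log(cos(3*a/2))/9


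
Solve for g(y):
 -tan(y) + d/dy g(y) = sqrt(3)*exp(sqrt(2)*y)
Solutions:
 g(y) = C1 + sqrt(6)*exp(sqrt(2)*y)/2 - log(cos(y))


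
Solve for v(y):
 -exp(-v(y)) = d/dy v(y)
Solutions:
 v(y) = log(C1 - y)


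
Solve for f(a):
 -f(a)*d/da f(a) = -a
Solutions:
 f(a) = -sqrt(C1 + a^2)
 f(a) = sqrt(C1 + a^2)


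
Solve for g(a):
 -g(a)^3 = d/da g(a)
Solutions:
 g(a) = -sqrt(2)*sqrt(-1/(C1 - a))/2
 g(a) = sqrt(2)*sqrt(-1/(C1 - a))/2


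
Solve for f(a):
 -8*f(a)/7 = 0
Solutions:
 f(a) = 0


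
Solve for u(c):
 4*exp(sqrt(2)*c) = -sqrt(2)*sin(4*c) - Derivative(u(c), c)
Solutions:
 u(c) = C1 - 2*sqrt(2)*exp(sqrt(2)*c) + sqrt(2)*cos(4*c)/4


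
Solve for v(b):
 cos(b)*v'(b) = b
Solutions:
 v(b) = C1 + Integral(b/cos(b), b)


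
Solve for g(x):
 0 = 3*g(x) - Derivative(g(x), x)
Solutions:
 g(x) = C1*exp(3*x)


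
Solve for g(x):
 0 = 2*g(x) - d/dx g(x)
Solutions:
 g(x) = C1*exp(2*x)


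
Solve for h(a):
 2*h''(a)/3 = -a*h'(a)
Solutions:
 h(a) = C1 + C2*erf(sqrt(3)*a/2)


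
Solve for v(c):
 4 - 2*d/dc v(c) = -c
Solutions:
 v(c) = C1 + c^2/4 + 2*c


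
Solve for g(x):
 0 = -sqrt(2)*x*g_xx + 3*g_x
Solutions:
 g(x) = C1 + C2*x^(1 + 3*sqrt(2)/2)


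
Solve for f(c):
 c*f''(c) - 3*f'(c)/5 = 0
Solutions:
 f(c) = C1 + C2*c^(8/5)


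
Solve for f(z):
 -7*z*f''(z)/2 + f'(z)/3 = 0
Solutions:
 f(z) = C1 + C2*z^(23/21)


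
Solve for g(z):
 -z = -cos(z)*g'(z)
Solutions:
 g(z) = C1 + Integral(z/cos(z), z)


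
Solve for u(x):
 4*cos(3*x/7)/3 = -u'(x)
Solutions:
 u(x) = C1 - 28*sin(3*x/7)/9


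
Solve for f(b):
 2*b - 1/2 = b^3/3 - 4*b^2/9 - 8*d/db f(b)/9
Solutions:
 f(b) = C1 + 3*b^4/32 - b^3/6 - 9*b^2/8 + 9*b/16


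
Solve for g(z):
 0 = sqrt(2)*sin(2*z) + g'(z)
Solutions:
 g(z) = C1 + sqrt(2)*cos(2*z)/2


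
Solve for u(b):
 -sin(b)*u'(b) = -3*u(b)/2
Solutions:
 u(b) = C1*(cos(b) - 1)^(3/4)/(cos(b) + 1)^(3/4)


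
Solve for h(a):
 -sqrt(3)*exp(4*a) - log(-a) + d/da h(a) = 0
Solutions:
 h(a) = C1 + a*log(-a) - a + sqrt(3)*exp(4*a)/4


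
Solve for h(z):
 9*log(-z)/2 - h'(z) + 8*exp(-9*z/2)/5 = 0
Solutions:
 h(z) = C1 + 9*z*log(-z)/2 - 9*z/2 - 16*exp(-9*z/2)/45


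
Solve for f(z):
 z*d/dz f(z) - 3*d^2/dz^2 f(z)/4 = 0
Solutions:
 f(z) = C1 + C2*erfi(sqrt(6)*z/3)


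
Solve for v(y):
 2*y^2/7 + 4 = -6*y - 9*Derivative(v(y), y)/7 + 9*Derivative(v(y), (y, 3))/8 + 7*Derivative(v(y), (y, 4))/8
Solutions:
 v(y) = C1 + C2*exp(-y*(3*3^(1/3)/(2*sqrt(154) + 25)^(1/3) + 6 + 3^(2/3)*(2*sqrt(154) + 25)^(1/3))/14)*sin(3*3^(1/6)*y*(-(2*sqrt(154) + 25)^(1/3) + 3^(2/3)/(2*sqrt(154) + 25)^(1/3))/14) + C3*exp(-y*(3*3^(1/3)/(2*sqrt(154) + 25)^(1/3) + 6 + 3^(2/3)*(2*sqrt(154) + 25)^(1/3))/14)*cos(3*3^(1/6)*y*(-(2*sqrt(154) + 25)^(1/3) + 3^(2/3)/(2*sqrt(154) + 25)^(1/3))/14) + C4*exp(y*(-3 + 3*3^(1/3)/(2*sqrt(154) + 25)^(1/3) + 3^(2/3)*(2*sqrt(154) + 25)^(1/3))/7) - 2*y^3/27 - 7*y^2/3 - 7*y/2


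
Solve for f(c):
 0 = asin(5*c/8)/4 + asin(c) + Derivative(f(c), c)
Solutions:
 f(c) = C1 - c*asin(5*c/8)/4 - c*asin(c) - sqrt(1 - c^2) - sqrt(64 - 25*c^2)/20


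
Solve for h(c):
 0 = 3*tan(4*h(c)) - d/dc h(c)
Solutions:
 h(c) = -asin(C1*exp(12*c))/4 + pi/4
 h(c) = asin(C1*exp(12*c))/4


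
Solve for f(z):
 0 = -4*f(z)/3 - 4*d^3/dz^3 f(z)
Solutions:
 f(z) = C3*exp(-3^(2/3)*z/3) + (C1*sin(3^(1/6)*z/2) + C2*cos(3^(1/6)*z/2))*exp(3^(2/3)*z/6)


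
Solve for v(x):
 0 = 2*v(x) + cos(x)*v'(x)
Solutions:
 v(x) = C1*(sin(x) - 1)/(sin(x) + 1)


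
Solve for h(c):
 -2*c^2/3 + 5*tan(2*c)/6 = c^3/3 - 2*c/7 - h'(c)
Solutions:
 h(c) = C1 + c^4/12 + 2*c^3/9 - c^2/7 + 5*log(cos(2*c))/12


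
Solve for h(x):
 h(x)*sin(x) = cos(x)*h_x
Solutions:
 h(x) = C1/cos(x)


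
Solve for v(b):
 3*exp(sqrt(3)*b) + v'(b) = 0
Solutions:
 v(b) = C1 - sqrt(3)*exp(sqrt(3)*b)


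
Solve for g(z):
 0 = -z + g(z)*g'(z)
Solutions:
 g(z) = -sqrt(C1 + z^2)
 g(z) = sqrt(C1 + z^2)


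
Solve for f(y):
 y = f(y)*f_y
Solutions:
 f(y) = -sqrt(C1 + y^2)
 f(y) = sqrt(C1 + y^2)


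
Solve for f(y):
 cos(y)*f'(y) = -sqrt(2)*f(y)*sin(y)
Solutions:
 f(y) = C1*cos(y)^(sqrt(2))


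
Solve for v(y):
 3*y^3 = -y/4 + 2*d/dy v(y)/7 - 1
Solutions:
 v(y) = C1 + 21*y^4/8 + 7*y^2/16 + 7*y/2


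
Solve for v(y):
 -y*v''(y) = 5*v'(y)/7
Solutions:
 v(y) = C1 + C2*y^(2/7)


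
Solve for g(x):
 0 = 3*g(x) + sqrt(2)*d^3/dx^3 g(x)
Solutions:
 g(x) = C3*exp(-2^(5/6)*3^(1/3)*x/2) + (C1*sin(6^(5/6)*x/4) + C2*cos(6^(5/6)*x/4))*exp(2^(5/6)*3^(1/3)*x/4)


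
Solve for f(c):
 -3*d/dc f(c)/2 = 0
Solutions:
 f(c) = C1


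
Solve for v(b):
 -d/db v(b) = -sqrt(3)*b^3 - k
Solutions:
 v(b) = C1 + sqrt(3)*b^4/4 + b*k


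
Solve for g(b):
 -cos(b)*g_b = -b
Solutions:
 g(b) = C1 + Integral(b/cos(b), b)


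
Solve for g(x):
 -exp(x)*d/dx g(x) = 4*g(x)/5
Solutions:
 g(x) = C1*exp(4*exp(-x)/5)


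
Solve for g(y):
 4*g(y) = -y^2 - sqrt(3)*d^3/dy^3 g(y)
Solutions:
 g(y) = C3*exp(-2^(2/3)*3^(5/6)*y/3) - y^2/4 + (C1*sin(2^(2/3)*3^(1/3)*y/2) + C2*cos(2^(2/3)*3^(1/3)*y/2))*exp(2^(2/3)*3^(5/6)*y/6)


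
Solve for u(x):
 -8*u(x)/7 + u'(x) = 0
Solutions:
 u(x) = C1*exp(8*x/7)


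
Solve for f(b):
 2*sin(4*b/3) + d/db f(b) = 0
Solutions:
 f(b) = C1 + 3*cos(4*b/3)/2


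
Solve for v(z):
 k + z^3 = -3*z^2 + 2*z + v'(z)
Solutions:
 v(z) = C1 + k*z + z^4/4 + z^3 - z^2
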